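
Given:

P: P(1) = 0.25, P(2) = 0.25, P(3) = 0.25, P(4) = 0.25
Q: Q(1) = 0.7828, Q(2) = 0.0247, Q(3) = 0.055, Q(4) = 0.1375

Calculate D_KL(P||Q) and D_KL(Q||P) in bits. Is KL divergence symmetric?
D_KL(P||Q) = 1.1849 bits, D_KL(Q||P) = 0.9678 bits. No, KL divergence is not symmetric.

D_KL(P||Q) = Σ P(x) log₂(P(x)/Q(x))

Computing term by term:
  P(1)·log₂(P(1)/Q(1)) = 0.25·log₂(0.25/0.7828) = -0.41168
  P(2)·log₂(P(2)/Q(2)) = 0.25·log₂(0.25/0.0247) = 0.83484
  P(3)·log₂(P(3)/Q(3)) = 0.25·log₂(0.25/0.055) = 0.54611
  P(4)·log₂(P(4)/Q(4)) = 0.25·log₂(0.25/0.1375) = 0.21562

D_KL(P||Q) = -0.41168 + 0.83484 + 0.54611 + 0.21562 = 1.18489 ≈ 1.1849 bits

D_KL(Q||P) = Σ Q(x) log₂(Q(x)/P(x))

Computing term by term:
  Q(1)·log₂(Q(1)/P(1)) = 0.7828·log₂(0.7828/0.25) = 1.28905
  Q(2)·log₂(Q(2)/P(2)) = 0.0247·log₂(0.0247/0.25) = -0.08248
  Q(3)·log₂(Q(3)/P(3)) = 0.055·log₂(0.055/0.25) = -0.12014
  Q(4)·log₂(Q(4)/P(4)) = 0.1375·log₂(0.1375/0.25) = -0.11859

D_KL(Q||P) = 1.28905 - 0.08248 - 0.12014 - 0.11859 = 0.96784 ≈ 0.9678 bits

These are NOT equal (difference: 0.2171 bits). KL divergence is asymmetric: D_KL(P||Q) ≠ D_KL(Q||P) in general.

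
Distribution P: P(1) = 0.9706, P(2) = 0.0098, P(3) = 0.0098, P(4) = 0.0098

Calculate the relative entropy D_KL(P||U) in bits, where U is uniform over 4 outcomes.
1.7620 bits

U(i) = 1/4 for all i

D_KL(P||U) = Σ P(x) log₂(P(x) / (1/4))
           = Σ P(x) log₂(P(x)) + log₂(4)
           = log₂(4) - H(P)

H(P) = -Σ P(x) log₂(P(x)):
  -P(1)·log₂(P(1)) = -(0.9706)·log₂(0.9706) = 0.04179
  -P(2)·log₂(P(2)) = -(0.0098)·log₂(0.0098) = 0.06540
  -P(3)·log₂(P(3)) = -(0.0098)·log₂(0.0098) = 0.06540
  -P(4)·log₂(P(4)) = -(0.0098)·log₂(0.0098) = 0.06540
H(P) = 0.04179 + 0.06540 + 0.06540 + 0.06540 = 0.23799 bits

log₂(4) = 2.00000 bits

D_KL(P||U) = 2.00000 - 0.23799 = 1.76201 ≈ 1.7620 bits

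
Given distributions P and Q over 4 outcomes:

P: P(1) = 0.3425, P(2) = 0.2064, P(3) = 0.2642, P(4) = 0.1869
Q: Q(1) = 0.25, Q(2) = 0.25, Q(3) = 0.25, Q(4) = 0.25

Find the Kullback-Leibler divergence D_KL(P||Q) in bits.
0.0411 bits

D_KL(P||Q) = Σ P(x) log₂(P(x)/Q(x))

Computing term by term:
  P(1)·log₂(P(1)/Q(1)) = 0.3425·log₂(0.3425/0.25) = 0.15556
  P(2)·log₂(P(2)/Q(2)) = 0.2064·log₂(0.2064/0.25) = -0.05707
  P(3)·log₂(P(3)/Q(3)) = 0.2642·log₂(0.2642/0.25) = 0.02106
  P(4)·log₂(P(4)/Q(4)) = 0.1869·log₂(0.1869/0.25) = -0.07843

D_KL(P||Q) = 0.15556 - 0.05707 + 0.02106 - 0.07843 = 0.04112 ≈ 0.0411 bits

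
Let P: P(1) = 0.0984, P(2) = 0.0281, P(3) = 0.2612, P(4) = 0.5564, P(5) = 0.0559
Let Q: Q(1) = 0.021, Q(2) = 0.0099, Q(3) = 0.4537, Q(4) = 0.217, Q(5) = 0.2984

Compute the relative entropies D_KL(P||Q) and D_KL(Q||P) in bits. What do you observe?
D_KL(P||Q) = 0.6742 bits, D_KL(Q||P) = 0.7260 bits. The two directions give different values (D_KL(Q||P) exceeds D_KL(P||Q) by 0.0518 bits): KL divergence is asymmetric.

D_KL(P||Q) = Σ P(x) log₂(P(x)/Q(x))

Computing term by term:
  P(1)·log₂(P(1)/Q(1)) = 0.0984·log₂(0.0984/0.021) = 0.21926
  P(2)·log₂(P(2)/Q(2)) = 0.0281·log₂(0.0281/0.0099) = 0.04229
  P(3)·log₂(P(3)/Q(3)) = 0.2612·log₂(0.2612/0.4537) = -0.20807
  P(4)·log₂(P(4)/Q(4)) = 0.5564·log₂(0.5564/0.217) = 0.75583
  P(5)·log₂(P(5)/Q(5)) = 0.0559·log₂(0.0559/0.2984) = -0.13507

D_KL(P||Q) = 0.21926 + 0.04229 - 0.20807 + 0.75583 - 0.13507 = 0.67424 ≈ 0.6742 bits

D_KL(Q||P) = Σ Q(x) log₂(Q(x)/P(x))

Computing term by term:
  Q(1)·log₂(Q(1)/P(1)) = 0.021·log₂(0.021/0.0984) = -0.04679
  Q(2)·log₂(Q(2)/P(2)) = 0.0099·log₂(0.0099/0.0281) = -0.01490
  Q(3)·log₂(Q(3)/P(3)) = 0.4537·log₂(0.4537/0.2612) = 0.36141
  Q(4)·log₂(Q(4)/P(4)) = 0.217·log₂(0.217/0.5564) = -0.29478
  Q(5)·log₂(Q(5)/P(5)) = 0.2984·log₂(0.2984/0.0559) = 0.72103

D_KL(Q||P) = -0.04679 - 0.01490 + 0.36141 - 0.29478 + 0.72103 = 0.72597 ≈ 0.7260 bits

These are NOT equal (difference: 0.0518 bits). KL divergence is asymmetric: D_KL(P||Q) ≠ D_KL(Q||P) in general.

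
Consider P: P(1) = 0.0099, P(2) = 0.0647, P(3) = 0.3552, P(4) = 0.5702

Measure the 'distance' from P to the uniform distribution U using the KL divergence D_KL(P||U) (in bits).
0.6860 bits

U(i) = 1/4 for all i

D_KL(P||U) = Σ P(x) log₂(P(x) / (1/4))
           = Σ P(x) log₂(P(x)) + log₂(4)
           = log₂(4) - H(P)

H(P) = -Σ P(x) log₂(P(x)):
  -P(1)·log₂(P(1)) = -(0.0099)·log₂(0.0099) = 0.06592
  -P(2)·log₂(P(2)) = -(0.0647)·log₂(0.0647) = 0.25557
  -P(3)·log₂(P(3)) = -(0.3552)·log₂(0.3552) = 0.53042
  -P(4)·log₂(P(4)) = -(0.5702)·log₂(0.5702) = 0.46212
H(P) = 0.06592 + 0.25557 + 0.53042 + 0.46212 = 1.31403 bits

log₂(4) = 2.00000 bits

D_KL(P||U) = 2.00000 - 1.31403 = 0.68597 ≈ 0.6860 bits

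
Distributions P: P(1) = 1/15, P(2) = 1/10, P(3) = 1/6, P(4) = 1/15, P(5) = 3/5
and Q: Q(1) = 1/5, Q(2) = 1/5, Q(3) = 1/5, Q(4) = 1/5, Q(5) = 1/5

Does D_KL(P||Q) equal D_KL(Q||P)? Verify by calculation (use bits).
D_KL(P||Q) = 0.5958 bits, D_KL(Q||P) = 0.5696 bits. No — D_KL(P||Q) ≠ D_KL(Q||P) for this pair.

D_KL(P||Q) = Σ P(x) log₂(P(x)/Q(x))

Computing term by term:
  P(1)·log₂(P(1)/Q(1)) = (1/15)·log₂((1/15)/(1/5)) = -0.10566
  P(2)·log₂(P(2)/Q(2)) = (1/10)·log₂((1/10)/(1/5)) = -0.10000
  P(3)·log₂(P(3)/Q(3)) = (1/6)·log₂((1/6)/(1/5)) = -0.04384
  P(4)·log₂(P(4)/Q(4)) = (1/15)·log₂((1/15)/(1/5)) = -0.10566
  P(5)·log₂(P(5)/Q(5)) = (3/5)·log₂((3/5)/(1/5)) = 0.95098

D_KL(P||Q) = -0.10566 - 0.10000 - 0.04384 - 0.10566 + 0.95098 = 0.59582 ≈ 0.5958 bits

D_KL(Q||P) = Σ Q(x) log₂(Q(x)/P(x))

Computing term by term:
  Q(1)·log₂(Q(1)/P(1)) = (1/5)·log₂((1/5)/(1/15)) = 0.31699
  Q(2)·log₂(Q(2)/P(2)) = (1/5)·log₂((1/5)/(1/10)) = 0.20000
  Q(3)·log₂(Q(3)/P(3)) = (1/5)·log₂((1/5)/(1/6)) = 0.05261
  Q(4)·log₂(Q(4)/P(4)) = (1/5)·log₂((1/5)/(1/15)) = 0.31699
  Q(5)·log₂(Q(5)/P(5)) = (1/5)·log₂((1/5)/(3/5)) = -0.31699

D_KL(Q||P) = 0.31699 + 0.20000 + 0.05261 + 0.31699 - 0.31699 = 0.56960 ≈ 0.5696 bits

These are NOT equal (difference: 0.0262 bits). KL divergence is asymmetric: D_KL(P||Q) ≠ D_KL(Q||P) in general.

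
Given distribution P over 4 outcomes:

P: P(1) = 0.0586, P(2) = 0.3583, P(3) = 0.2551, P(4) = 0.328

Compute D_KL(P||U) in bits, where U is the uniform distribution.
0.1993 bits

U(i) = 1/4 for all i

D_KL(P||U) = Σ P(x) log₂(P(x) / (1/4))
           = Σ P(x) log₂(P(x)) + log₂(4)
           = log₂(4) - H(P)

H(P) = -Σ P(x) log₂(P(x)):
  -P(1)·log₂(P(1)) = -(0.0586)·log₂(0.0586) = 0.23985
  -P(2)·log₂(P(2)) = -(0.3583)·log₂(0.3583) = 0.53056
  -P(3)·log₂(P(3)) = -(0.2551)·log₂(0.2551) = 0.50277
  -P(4)·log₂(P(4)) = -(0.328)·log₂(0.328) = 0.52750
H(P) = 0.23985 + 0.53056 + 0.50277 + 0.52750 = 1.80068 bits

log₂(4) = 2.00000 bits

D_KL(P||U) = 2.00000 - 1.80068 = 0.19932 ≈ 0.1993 bits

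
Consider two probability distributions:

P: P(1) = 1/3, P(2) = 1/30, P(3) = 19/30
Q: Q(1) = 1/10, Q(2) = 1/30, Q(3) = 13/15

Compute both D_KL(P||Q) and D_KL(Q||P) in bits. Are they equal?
D_KL(P||Q) = 0.2924 bits, D_KL(Q||P) = 0.2185 bits. No, they are not equal.

D_KL(P||Q) = Σ P(x) log₂(P(x)/Q(x))

Computing term by term:
  P(1)·log₂(P(1)/Q(1)) = (1/3)·log₂((1/3)/(1/10)) = 0.57899
  P(2)·log₂(P(2)/Q(2)) = (1/30)·log₂((1/30)/(1/30)) = 0.00000
  P(3)·log₂(P(3)/Q(3)) = (19/30)·log₂((19/30)/(13/15)) = -0.28659

D_KL(P||Q) = 0.57899 + 0.00000 - 0.28659 = 0.29240 ≈ 0.2924 bits

D_KL(Q||P) = Σ Q(x) log₂(Q(x)/P(x))

Computing term by term:
  Q(1)·log₂(Q(1)/P(1)) = (1/10)·log₂((1/10)/(1/3)) = -0.17370
  Q(2)·log₂(Q(2)/P(2)) = (1/30)·log₂((1/30)/(1/30)) = 0.00000
  Q(3)·log₂(Q(3)/P(3)) = (13/15)·log₂((13/15)/(19/30)) = 0.39218

D_KL(Q||P) = -0.17370 + 0.00000 + 0.39218 = 0.21848 ≈ 0.2185 bits

These are NOT equal (difference: 0.0739 bits). KL divergence is asymmetric: D_KL(P||Q) ≠ D_KL(Q||P) in general.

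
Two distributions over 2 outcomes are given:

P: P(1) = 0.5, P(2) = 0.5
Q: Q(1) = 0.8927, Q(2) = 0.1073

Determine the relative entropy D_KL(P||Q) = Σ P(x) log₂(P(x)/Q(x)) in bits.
0.6920 bits

D_KL(P||Q) = Σ P(x) log₂(P(x)/Q(x))

Computing term by term:
  P(1)·log₂(P(1)/Q(1)) = 0.5·log₂(0.5/0.8927) = -0.41812
  P(2)·log₂(P(2)/Q(2)) = 0.5·log₂(0.5/0.1073) = 1.11014

D_KL(P||Q) = -0.41812 + 1.11014 = 0.69202 ≈ 0.6920 bits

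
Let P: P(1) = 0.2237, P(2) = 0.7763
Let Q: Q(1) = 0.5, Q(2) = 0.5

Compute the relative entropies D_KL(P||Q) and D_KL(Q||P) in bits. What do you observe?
D_KL(P||Q) = 0.2331 bits, D_KL(Q||P) = 0.2628 bits. The two directions give different values (D_KL(Q||P) exceeds D_KL(P||Q) by 0.0297 bits): KL divergence is asymmetric.

D_KL(P||Q) = Σ P(x) log₂(P(x)/Q(x))

Computing term by term:
  P(1)·log₂(P(1)/Q(1)) = 0.2237·log₂(0.2237/0.5) = -0.25957
  P(2)·log₂(P(2)/Q(2)) = 0.7763·log₂(0.7763/0.5) = 0.49271

D_KL(P||Q) = -0.25957 + 0.49271 = 0.23314 ≈ 0.2331 bits

D_KL(Q||P) = Σ Q(x) log₂(Q(x)/P(x))

Computing term by term:
  Q(1)·log₂(Q(1)/P(1)) = 0.5·log₂(0.5/0.2237) = 0.58018
  Q(2)·log₂(Q(2)/P(2)) = 0.5·log₂(0.5/0.7763) = -0.31734

D_KL(Q||P) = 0.58018 - 0.31734 = 0.26284 ≈ 0.2628 bits

These are NOT equal (difference: 0.0297 bits). KL divergence is asymmetric: D_KL(P||Q) ≠ D_KL(Q||P) in general.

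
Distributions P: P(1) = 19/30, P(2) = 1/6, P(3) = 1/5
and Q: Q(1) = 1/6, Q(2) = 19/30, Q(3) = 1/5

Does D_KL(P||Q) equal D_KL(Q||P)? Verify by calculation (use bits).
D_KL(P||Q) = 0.8988 bits, D_KL(Q||P) = 0.8988 bits. Yes — for this pair D_KL(P||Q) = D_KL(Q||P).

D_KL(P||Q) = Σ P(x) log₂(P(x)/Q(x))

Computing term by term:
  P(1)·log₂(P(1)/Q(1)) = (19/30)·log₂((19/30)/(1/6)) = 1.21980
  P(2)·log₂(P(2)/Q(2)) = (1/6)·log₂((1/6)/(19/30)) = -0.32100
  P(3)·log₂(P(3)/Q(3)) = (1/5)·log₂((1/5)/(1/5)) = 0.00000

D_KL(P||Q) = 1.21980 - 0.32100 + 0.00000 = 0.89880 ≈ 0.8988 bits

D_KL(Q||P) = Σ Q(x) log₂(Q(x)/P(x))

Computing term by term:
  Q(1)·log₂(Q(1)/P(1)) = (1/6)·log₂((1/6)/(19/30)) = -0.32100
  Q(2)·log₂(Q(2)/P(2)) = (19/30)·log₂((19/30)/(1/6)) = 1.21980
  Q(3)·log₂(Q(3)/P(3)) = (1/5)·log₂((1/5)/(1/5)) = 0.00000

D_KL(Q||P) = -0.32100 + 1.21980 + 0.00000 = 0.89880 ≈ 0.8988 bits

These ARE equal here. Q is P with outcomes relabeled (Q(1) = P(2), Q(2) = P(1)) by a relabeling that is its own inverse, so the two sums contain exactly the same terms in a different order. This is a special case — KL divergence is not symmetric in general: D_KL(P||Q) ≠ D_KL(Q||P) for most P, Q.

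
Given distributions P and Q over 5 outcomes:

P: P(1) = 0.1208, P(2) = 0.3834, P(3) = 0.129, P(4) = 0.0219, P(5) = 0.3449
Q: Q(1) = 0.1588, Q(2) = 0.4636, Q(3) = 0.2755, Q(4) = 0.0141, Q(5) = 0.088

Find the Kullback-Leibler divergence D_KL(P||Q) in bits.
0.3996 bits

D_KL(P||Q) = Σ P(x) log₂(P(x)/Q(x))

Computing term by term:
  P(1)·log₂(P(1)/Q(1)) = 0.1208·log₂(0.1208/0.1588) = -0.04767
  P(2)·log₂(P(2)/Q(2)) = 0.3834·log₂(0.3834/0.4636) = -0.10506
  P(3)·log₂(P(3)/Q(3)) = 0.129·log₂(0.129/0.2755) = -0.14121
  P(4)·log₂(P(4)/Q(4)) = 0.0219·log₂(0.0219/0.0141) = 0.01391
  P(5)·log₂(P(5)/Q(5)) = 0.3449·log₂(0.3449/0.088) = 0.67966

D_KL(P||Q) = -0.04767 - 0.10506 - 0.14121 + 0.01391 + 0.67966 = 0.39963 ≈ 0.3996 bits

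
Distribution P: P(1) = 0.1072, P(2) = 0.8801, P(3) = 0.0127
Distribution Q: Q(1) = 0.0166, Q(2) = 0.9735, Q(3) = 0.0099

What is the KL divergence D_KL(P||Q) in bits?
0.1650 bits

D_KL(P||Q) = Σ P(x) log₂(P(x)/Q(x))

Computing term by term:
  P(1)·log₂(P(1)/Q(1)) = 0.1072·log₂(0.1072/0.0166) = 0.28848
  P(2)·log₂(P(2)/Q(2)) = 0.8801·log₂(0.8801/0.9735) = -0.12807
  P(3)·log₂(P(3)/Q(3)) = 0.0127·log₂(0.0127/0.0099) = 0.00456

D_KL(P||Q) = 0.28848 - 0.12807 + 0.00456 = 0.16497 ≈ 0.1650 bits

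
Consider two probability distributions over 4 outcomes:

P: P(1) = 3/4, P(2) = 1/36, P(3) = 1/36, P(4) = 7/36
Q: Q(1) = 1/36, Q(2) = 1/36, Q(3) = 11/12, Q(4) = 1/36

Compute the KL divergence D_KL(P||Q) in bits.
3.9719 bits

D_KL(P||Q) = Σ P(x) log₂(P(x)/Q(x))

Computing term by term:
  P(1)·log₂(P(1)/Q(1)) = (3/4)·log₂((3/4)/(1/36)) = 3.56617
  P(2)·log₂(P(2)/Q(2)) = (1/36)·log₂((1/36)/(1/36)) = 0.00000
  P(3)·log₂(P(3)/Q(3)) = (1/36)·log₂((1/36)/(11/12)) = -0.14012
  P(4)·log₂(P(4)/Q(4)) = (7/36)·log₂((7/36)/(1/36)) = 0.54587

D_KL(P||Q) = 3.56617 + 0.00000 - 0.14012 + 0.54587 = 3.97192 ≈ 3.9719 bits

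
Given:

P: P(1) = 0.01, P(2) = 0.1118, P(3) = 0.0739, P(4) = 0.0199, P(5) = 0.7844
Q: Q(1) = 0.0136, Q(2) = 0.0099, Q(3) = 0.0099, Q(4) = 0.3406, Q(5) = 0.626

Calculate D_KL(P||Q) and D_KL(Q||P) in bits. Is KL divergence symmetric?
D_KL(P||Q) = 0.7746 bits, D_KL(Q||P) = 1.1345 bits. No, KL divergence is not symmetric.

D_KL(P||Q) = Σ P(x) log₂(P(x)/Q(x))

Computing term by term:
  P(1)·log₂(P(1)/Q(1)) = 0.01·log₂(0.01/0.0136) = -0.00444
  P(2)·log₂(P(2)/Q(2)) = 0.1118·log₂(0.1118/0.0099) = 0.39100
  P(3)·log₂(P(3)/Q(3)) = 0.0739·log₂(0.0739/0.0099) = 0.21432
  P(4)·log₂(P(4)/Q(4)) = 0.0199·log₂(0.0199/0.3406) = -0.08154
  P(5)·log₂(P(5)/Q(5)) = 0.7844·log₂(0.7844/0.626) = 0.25526

D_KL(P||Q) = -0.00444 + 0.39100 + 0.21432 - 0.08154 + 0.25526 = 0.77460 ≈ 0.7746 bits

D_KL(Q||P) = Σ Q(x) log₂(Q(x)/P(x))

Computing term by term:
  Q(1)·log₂(Q(1)/P(1)) = 0.0136·log₂(0.0136/0.01) = 0.00603
  Q(2)·log₂(Q(2)/P(2)) = 0.0099·log₂(0.0099/0.1118) = -0.03462
  Q(3)·log₂(Q(3)/P(3)) = 0.0099·log₂(0.0099/0.0739) = -0.02871
  Q(4)·log₂(Q(4)/P(4)) = 0.3406·log₂(0.3406/0.0199) = 1.39552
  Q(5)·log₂(Q(5)/P(5)) = 0.626·log₂(0.626/0.7844) = -0.20372

D_KL(Q||P) = 0.00603 - 0.03462 - 0.02871 + 1.39552 - 0.20372 = 1.13450 ≈ 1.1345 bits

These are NOT equal (difference: 0.3599 bits). KL divergence is asymmetric: D_KL(P||Q) ≠ D_KL(Q||P) in general.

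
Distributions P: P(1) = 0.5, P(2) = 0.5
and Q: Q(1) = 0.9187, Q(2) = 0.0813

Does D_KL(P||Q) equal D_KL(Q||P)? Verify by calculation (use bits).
D_KL(P||Q) = 0.8715 bits, D_KL(Q||P) = 0.5933 bits. No — D_KL(P||Q) ≠ D_KL(Q||P) for this pair.

D_KL(P||Q) = Σ P(x) log₂(P(x)/Q(x))

Computing term by term:
  P(1)·log₂(P(1)/Q(1)) = 0.5·log₂(0.5/0.9187) = -0.43883
  P(2)·log₂(P(2)/Q(2)) = 0.5·log₂(0.5/0.0813) = 1.31030

D_KL(P||Q) = -0.43883 + 1.31030 = 0.87147 ≈ 0.8715 bits

D_KL(Q||P) = Σ Q(x) log₂(Q(x)/P(x))

Computing term by term:
  Q(1)·log₂(Q(1)/P(1)) = 0.9187·log₂(0.9187/0.5) = 0.80631
  Q(2)·log₂(Q(2)/P(2)) = 0.0813·log₂(0.0813/0.5) = -0.21305

D_KL(Q||P) = 0.80631 - 0.21305 = 0.59326 ≈ 0.5933 bits

These are NOT equal (difference: 0.2782 bits). KL divergence is asymmetric: D_KL(P||Q) ≠ D_KL(Q||P) in general.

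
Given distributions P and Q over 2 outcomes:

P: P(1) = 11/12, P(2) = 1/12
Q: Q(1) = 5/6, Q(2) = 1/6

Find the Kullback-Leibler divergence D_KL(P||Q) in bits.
0.0427 bits

D_KL(P||Q) = Σ P(x) log₂(P(x)/Q(x))

Computing term by term:
  P(1)·log₂(P(1)/Q(1)) = (11/12)·log₂((11/12)/(5/6)) = 0.12604
  P(2)·log₂(P(2)/Q(2)) = (1/12)·log₂((1/12)/(1/6)) = -0.08333

D_KL(P||Q) = 0.12604 - 0.08333 = 0.04271 ≈ 0.0427 bits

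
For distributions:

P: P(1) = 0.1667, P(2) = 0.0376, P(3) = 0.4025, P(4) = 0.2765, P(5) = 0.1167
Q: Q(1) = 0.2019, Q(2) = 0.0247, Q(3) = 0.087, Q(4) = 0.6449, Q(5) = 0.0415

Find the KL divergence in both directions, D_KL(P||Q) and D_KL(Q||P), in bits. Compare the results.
D_KL(P||Q) = 0.7025 bits, D_KL(Q||P) = 0.5746 bits. D_KL(P||Q) is larger than D_KL(Q||P) by 0.1279 bits; the two directions differ.

D_KL(P||Q) = Σ P(x) log₂(P(x)/Q(x))

Computing term by term:
  P(1)·log₂(P(1)/Q(1)) = 0.1667·log₂(0.1667/0.2019) = -0.04607
  P(2)·log₂(P(2)/Q(2)) = 0.0376·log₂(0.0376/0.0247) = 0.02279
  P(3)·log₂(P(3)/Q(3)) = 0.4025·log₂(0.4025/0.087) = 0.88949
  P(4)·log₂(P(4)/Q(4)) = 0.2765·log₂(0.2765/0.6449) = -0.33783
  P(5)·log₂(P(5)/Q(5)) = 0.1167·log₂(0.1167/0.0415) = 0.17407

D_KL(P||Q) = -0.04607 + 0.02279 + 0.88949 - 0.33783 + 0.17407 = 0.70245 ≈ 0.7025 bits

D_KL(Q||P) = Σ Q(x) log₂(Q(x)/P(x))

Computing term by term:
  Q(1)·log₂(Q(1)/P(1)) = 0.2019·log₂(0.2019/0.1667) = 0.05580
  Q(2)·log₂(Q(2)/P(2)) = 0.0247·log₂(0.0247/0.0376) = -0.01497
  Q(3)·log₂(Q(3)/P(3)) = 0.087·log₂(0.087/0.4025) = -0.19226
  Q(4)·log₂(Q(4)/P(4)) = 0.6449·log₂(0.6449/0.2765) = 0.78794
  Q(5)·log₂(Q(5)/P(5)) = 0.0415·log₂(0.0415/0.1167) = -0.06190

D_KL(Q||P) = 0.05580 - 0.01497 - 0.19226 + 0.78794 - 0.06190 = 0.57461 ≈ 0.5746 bits

These are NOT equal (difference: 0.1279 bits). KL divergence is asymmetric: D_KL(P||Q) ≠ D_KL(Q||P) in general.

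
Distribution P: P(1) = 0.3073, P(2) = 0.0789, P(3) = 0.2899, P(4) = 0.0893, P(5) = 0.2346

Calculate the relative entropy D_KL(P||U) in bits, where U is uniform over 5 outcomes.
0.1899 bits

U(i) = 1/5 for all i

D_KL(P||U) = Σ P(x) log₂(P(x) / (1/5))
           = Σ P(x) log₂(P(x)) + log₂(5)
           = log₂(5) - H(P)

H(P) = -Σ P(x) log₂(P(x)):
  -P(1)·log₂(P(1)) = -(0.3073)·log₂(0.3073) = 0.52311
  -P(2)·log₂(P(2)) = -(0.0789)·log₂(0.0789) = 0.28908
  -P(3)·log₂(P(3)) = -(0.2899)·log₂(0.2899) = 0.51787
  -P(4)·log₂(P(4)) = -(0.0893)·log₂(0.0893) = 0.31123
  -P(5)·log₂(P(5)) = -(0.2346)·log₂(0.2346) = 0.49072
H(P) = 0.52311 + 0.28908 + 0.51787 + 0.31123 + 0.49072 = 2.13201 bits

log₂(5) = 2.32193 bits

D_KL(P||U) = 2.32193 - 2.13201 = 0.18992 ≈ 0.1899 bits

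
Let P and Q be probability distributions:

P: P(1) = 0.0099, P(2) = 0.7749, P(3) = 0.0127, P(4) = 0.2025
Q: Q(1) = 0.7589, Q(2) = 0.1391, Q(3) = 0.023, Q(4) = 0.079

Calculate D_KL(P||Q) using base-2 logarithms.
2.1223 bits

D_KL(P||Q) = Σ P(x) log₂(P(x)/Q(x))

Computing term by term:
  P(1)·log₂(P(1)/Q(1)) = 0.0099·log₂(0.0099/0.7589) = -0.06198
  P(2)·log₂(P(2)/Q(2)) = 0.7749·log₂(0.7749/0.1391) = 1.92012
  P(3)·log₂(P(3)/Q(3)) = 0.0127·log₂(0.0127/0.023) = -0.01088
  P(4)·log₂(P(4)/Q(4)) = 0.2025·log₂(0.2025/0.079) = 0.27499

D_KL(P||Q) = -0.06198 + 1.92012 - 0.01088 + 0.27499 = 2.12225 ≈ 2.1223 bits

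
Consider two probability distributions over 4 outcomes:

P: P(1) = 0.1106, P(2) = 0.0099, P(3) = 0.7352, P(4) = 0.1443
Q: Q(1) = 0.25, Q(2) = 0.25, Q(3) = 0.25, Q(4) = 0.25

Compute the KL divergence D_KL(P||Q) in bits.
0.8535 bits

D_KL(P||Q) = Σ P(x) log₂(P(x)/Q(x))

Computing term by term:
  P(1)·log₂(P(1)/Q(1)) = 0.1106·log₂(0.1106/0.25) = -0.13013
  P(2)·log₂(P(2)/Q(2)) = 0.0099·log₂(0.0099/0.25) = -0.04612
  P(3)·log₂(P(3)/Q(3)) = 0.7352·log₂(0.7352/0.25) = 1.14412
  P(4)·log₂(P(4)/Q(4)) = 0.1443·log₂(0.1443/0.25) = -0.11441

D_KL(P||Q) = -0.13013 - 0.04612 + 1.14412 - 0.11441 = 0.85346 ≈ 0.8535 bits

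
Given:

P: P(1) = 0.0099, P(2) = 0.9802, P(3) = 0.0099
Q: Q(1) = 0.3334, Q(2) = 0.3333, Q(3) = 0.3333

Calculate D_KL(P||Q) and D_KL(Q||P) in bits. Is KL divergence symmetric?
D_KL(P||Q) = 1.4250 bits, D_KL(Q||P) = 2.8638 bits. No, KL divergence is not symmetric.

D_KL(P||Q) = Σ P(x) log₂(P(x)/Q(x))

Computing term by term:
  P(1)·log₂(P(1)/Q(1)) = 0.0099·log₂(0.0099/0.3334) = -0.05023
  P(2)·log₂(P(2)/Q(2)) = 0.9802·log₂(0.9802/0.3333) = 1.52544
  P(3)·log₂(P(3)/Q(3)) = 0.0099·log₂(0.0099/0.3333) = -0.05023

D_KL(P||Q) = -0.05023 + 1.52544 - 0.05023 = 1.42498 ≈ 1.4250 bits

D_KL(Q||P) = Σ Q(x) log₂(Q(x)/P(x))

Computing term by term:
  Q(1)·log₂(Q(1)/P(1)) = 0.3334·log₂(0.3334/0.0099) = 1.69157
  Q(2)·log₂(Q(2)/P(2)) = 0.3333·log₂(0.3333/0.9802) = -0.51870
  Q(3)·log₂(Q(3)/P(3)) = 0.3333·log₂(0.3333/0.0099) = 1.69091

D_KL(Q||P) = 1.69157 - 0.51870 + 1.69091 = 2.86378 ≈ 2.8638 bits

These are NOT equal (difference: 1.4388 bits). KL divergence is asymmetric: D_KL(P||Q) ≠ D_KL(Q||P) in general.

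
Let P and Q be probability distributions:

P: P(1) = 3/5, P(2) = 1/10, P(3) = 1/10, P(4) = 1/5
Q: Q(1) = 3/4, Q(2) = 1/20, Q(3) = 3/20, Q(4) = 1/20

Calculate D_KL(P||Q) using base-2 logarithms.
0.2483 bits

D_KL(P||Q) = Σ P(x) log₂(P(x)/Q(x))

Computing term by term:
  P(1)·log₂(P(1)/Q(1)) = (3/5)·log₂((3/5)/(3/4)) = -0.19316
  P(2)·log₂(P(2)/Q(2)) = (1/10)·log₂((1/10)/(1/20)) = 0.10000
  P(3)·log₂(P(3)/Q(3)) = (1/10)·log₂((1/10)/(3/20)) = -0.05850
  P(4)·log₂(P(4)/Q(4)) = (1/5)·log₂((1/5)/(1/20)) = 0.40000

D_KL(P||Q) = -0.19316 + 0.10000 - 0.05850 + 0.40000 = 0.24834 ≈ 0.2483 bits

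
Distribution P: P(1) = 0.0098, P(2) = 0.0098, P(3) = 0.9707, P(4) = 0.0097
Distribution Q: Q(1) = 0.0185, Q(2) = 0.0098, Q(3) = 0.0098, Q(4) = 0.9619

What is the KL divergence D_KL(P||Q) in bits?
6.3625 bits

D_KL(P||Q) = Σ P(x) log₂(P(x)/Q(x))

Computing term by term:
  P(1)·log₂(P(1)/Q(1)) = 0.0098·log₂(0.0098/0.0185) = -0.00898
  P(2)·log₂(P(2)/Q(2)) = 0.0098·log₂(0.0098/0.0098) = 0.00000
  P(3)·log₂(P(3)/Q(3)) = 0.9707·log₂(0.9707/0.0098) = 6.43584
  P(4)·log₂(P(4)/Q(4)) = 0.0097·log₂(0.0097/0.9619) = -0.06433

D_KL(P||Q) = -0.00898 + 0.00000 + 6.43584 - 0.06433 = 6.36253 ≈ 6.3625 bits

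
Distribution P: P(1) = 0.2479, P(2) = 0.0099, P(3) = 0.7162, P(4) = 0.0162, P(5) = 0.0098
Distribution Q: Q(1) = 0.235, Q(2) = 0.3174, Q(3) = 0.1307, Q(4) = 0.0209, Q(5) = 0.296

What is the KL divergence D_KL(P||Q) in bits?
1.6731 bits

D_KL(P||Q) = Σ P(x) log₂(P(x)/Q(x))

Computing term by term:
  P(1)·log₂(P(1)/Q(1)) = 0.2479·log₂(0.2479/0.235) = 0.01911
  P(2)·log₂(P(2)/Q(2)) = 0.0099·log₂(0.0099/0.3174) = -0.04953
  P(3)·log₂(P(3)/Q(3)) = 0.7162·log₂(0.7162/0.1307) = 1.75763
  P(4)·log₂(P(4)/Q(4)) = 0.0162·log₂(0.0162/0.0209) = -0.00595
  P(5)·log₂(P(5)/Q(5)) = 0.0098·log₂(0.0098/0.296) = -0.04818

D_KL(P||Q) = 0.01911 - 0.04953 + 1.75763 - 0.00595 - 0.04818 = 1.67308 ≈ 1.6731 bits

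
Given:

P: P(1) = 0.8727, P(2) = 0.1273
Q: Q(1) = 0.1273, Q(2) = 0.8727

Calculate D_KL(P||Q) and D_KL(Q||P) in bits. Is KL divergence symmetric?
D_KL(P||Q) = 2.0702 bits, D_KL(Q||P) = 2.0702 bits. The two values coincide for this particular pair, but no — KL divergence is not symmetric in general.

D_KL(P||Q) = Σ P(x) log₂(P(x)/Q(x))

Computing term by term:
  P(1)·log₂(P(1)/Q(1)) = 0.8727·log₂(0.8727/0.1273) = 2.42371
  P(2)·log₂(P(2)/Q(2)) = 0.1273·log₂(0.1273/0.8727) = -0.35354

D_KL(P||Q) = 2.42371 - 0.35354 = 2.07017 ≈ 2.0702 bits

D_KL(Q||P) = Σ Q(x) log₂(Q(x)/P(x))

Computing term by term:
  Q(1)·log₂(Q(1)/P(1)) = 0.1273·log₂(0.1273/0.8727) = -0.35354
  Q(2)·log₂(Q(2)/P(2)) = 0.8727·log₂(0.8727/0.1273) = 2.42371

D_KL(Q||P) = -0.35354 + 2.42371 = 2.07017 ≈ 2.0702 bits

These ARE equal here. Q is P with outcomes relabeled (Q(1) = P(2), Q(2) = P(1)) by a relabeling that is its own inverse, so the two sums contain exactly the same terms in a different order. This is a special case — KL divergence is not symmetric in general: D_KL(P||Q) ≠ D_KL(Q||P) for most P, Q.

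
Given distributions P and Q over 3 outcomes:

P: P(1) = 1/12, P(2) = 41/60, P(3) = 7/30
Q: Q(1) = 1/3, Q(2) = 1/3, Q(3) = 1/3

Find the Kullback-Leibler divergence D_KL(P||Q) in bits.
0.4209 bits

D_KL(P||Q) = Σ P(x) log₂(P(x)/Q(x))

Computing term by term:
  P(1)·log₂(P(1)/Q(1)) = (1/12)·log₂((1/12)/(1/3)) = -0.16667
  P(2)·log₂(P(2)/Q(2)) = (41/60)·log₂((41/60)/(1/3)) = 0.70768
  P(3)·log₂(P(3)/Q(3)) = (7/30)·log₂((7/30)/(1/3)) = -0.12007

D_KL(P||Q) = -0.16667 + 0.70768 - 0.12007 = 0.42094 ≈ 0.4209 bits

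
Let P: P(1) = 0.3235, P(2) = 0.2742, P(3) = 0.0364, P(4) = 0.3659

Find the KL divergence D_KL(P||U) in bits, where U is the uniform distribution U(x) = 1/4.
0.2567 bits

U(i) = 1/4 for all i

D_KL(P||U) = Σ P(x) log₂(P(x) / (1/4))
           = Σ P(x) log₂(P(x)) + log₂(4)
           = log₂(4) - H(P)

H(P) = -Σ P(x) log₂(P(x)):
  -P(1)·log₂(P(1)) = -(0.3235)·log₂(0.3235) = 0.52671
  -P(2)·log₂(P(2)) = -(0.2742)·log₂(0.2742) = 0.51185
  -P(3)·log₂(P(3)) = -(0.0364)·log₂(0.0364) = 0.17399
  -P(4)·log₂(P(4)) = -(0.3659)·log₂(0.3659) = 0.53073
H(P) = 0.52671 + 0.51185 + 0.17399 + 0.53073 = 1.74328 bits

log₂(4) = 2.00000 bits

D_KL(P||U) = 2.00000 - 1.74328 = 0.25672 ≈ 0.2567 bits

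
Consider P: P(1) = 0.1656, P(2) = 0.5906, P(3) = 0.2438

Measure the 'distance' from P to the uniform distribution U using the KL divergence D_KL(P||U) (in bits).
0.2102 bits

U(i) = 1/3 for all i

D_KL(P||U) = Σ P(x) log₂(P(x) / (1/3))
           = Σ P(x) log₂(P(x)) + log₂(3)
           = log₂(3) - H(P)

H(P) = -Σ P(x) log₂(P(x)):
  -P(1)·log₂(P(1)) = -(0.1656)·log₂(0.1656) = 0.42960
  -P(2)·log₂(P(2)) = -(0.5906)·log₂(0.5906) = 0.44871
  -P(3)·log₂(P(3)) = -(0.2438)·log₂(0.2438) = 0.49643
H(P) = 0.42960 + 0.44871 + 0.49643 = 1.37474 bits

log₂(3) = 1.58496 bits

D_KL(P||U) = 1.58496 - 1.37474 = 0.21022 ≈ 0.2102 bits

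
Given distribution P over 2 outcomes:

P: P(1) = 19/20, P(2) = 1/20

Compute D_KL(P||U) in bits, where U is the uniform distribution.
0.7136 bits

U(i) = 1/2 for all i

D_KL(P||U) = Σ P(x) log₂(P(x) / (1/2))
           = Σ P(x) log₂(P(x)) + log₂(2)
           = log₂(2) - H(P)

H(P) = -Σ P(x) log₂(P(x)):
  -P(1)·log₂(P(1)) = -(19/20)·log₂(19/20) = 0.07030
  -P(2)·log₂(P(2)) = -(1/20)·log₂(1/20) = 0.21610
H(P) = 0.07030 + 0.21610 = 0.28640 bits

log₂(2) = 1.00000 bits

D_KL(P||U) = 1.00000 - 0.28640 = 0.71360 ≈ 0.7136 bits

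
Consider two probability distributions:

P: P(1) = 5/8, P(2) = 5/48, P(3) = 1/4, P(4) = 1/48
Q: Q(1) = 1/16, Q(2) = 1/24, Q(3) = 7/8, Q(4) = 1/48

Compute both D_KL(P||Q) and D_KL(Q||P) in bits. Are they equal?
D_KL(P||Q) = 1.7621 bits, D_KL(Q||P) = 1.3187 bits. No, they are not equal.

D_KL(P||Q) = Σ P(x) log₂(P(x)/Q(x))

Computing term by term:
  P(1)·log₂(P(1)/Q(1)) = (5/8)·log₂((5/8)/(1/16)) = 2.07621
  P(2)·log₂(P(2)/Q(2)) = (5/48)·log₂((5/48)/(1/24)) = 0.13770
  P(3)·log₂(P(3)/Q(3)) = (1/4)·log₂((1/4)/(7/8)) = -0.45184
  P(4)·log₂(P(4)/Q(4)) = (1/48)·log₂((1/48)/(1/48)) = 0.00000

D_KL(P||Q) = 2.07621 + 0.13770 - 0.45184 + 0.00000 = 1.76207 ≈ 1.7621 bits

D_KL(Q||P) = Σ Q(x) log₂(Q(x)/P(x))

Computing term by term:
  Q(1)·log₂(Q(1)/P(1)) = (1/16)·log₂((1/16)/(5/8)) = -0.20762
  Q(2)·log₂(Q(2)/P(2)) = (1/24)·log₂((1/24)/(5/48)) = -0.05508
  Q(3)·log₂(Q(3)/P(3)) = (7/8)·log₂((7/8)/(1/4)) = 1.58144
  Q(4)·log₂(Q(4)/P(4)) = (1/48)·log₂((1/48)/(1/48)) = 0.00000

D_KL(Q||P) = -0.20762 - 0.05508 + 1.58144 + 0.00000 = 1.31874 ≈ 1.3187 bits

These are NOT equal (difference: 0.4434 bits). KL divergence is asymmetric: D_KL(P||Q) ≠ D_KL(Q||P) in general.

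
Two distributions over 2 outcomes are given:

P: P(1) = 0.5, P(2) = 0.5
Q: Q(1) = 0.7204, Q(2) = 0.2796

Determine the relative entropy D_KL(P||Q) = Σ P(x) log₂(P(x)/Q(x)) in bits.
0.1558 bits

D_KL(P||Q) = Σ P(x) log₂(P(x)/Q(x))

Computing term by term:
  P(1)·log₂(P(1)/Q(1)) = 0.5·log₂(0.5/0.7204) = -0.26344
  P(2)·log₂(P(2)/Q(2)) = 0.5·log₂(0.5/0.2796) = 0.41928

D_KL(P||Q) = -0.26344 + 0.41928 = 0.15584 ≈ 0.1558 bits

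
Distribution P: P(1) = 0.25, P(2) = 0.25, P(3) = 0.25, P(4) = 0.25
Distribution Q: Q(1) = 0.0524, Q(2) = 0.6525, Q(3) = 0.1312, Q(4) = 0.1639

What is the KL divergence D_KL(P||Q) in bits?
0.6024 bits

D_KL(P||Q) = Σ P(x) log₂(P(x)/Q(x))

Computing term by term:
  P(1)·log₂(P(1)/Q(1)) = 0.25·log₂(0.25/0.0524) = 0.56357
  P(2)·log₂(P(2)/Q(2)) = 0.25·log₂(0.25/0.6525) = -0.34601
  P(3)·log₂(P(3)/Q(3)) = 0.25·log₂(0.25/0.1312) = 0.23254
  P(4)·log₂(P(4)/Q(4)) = 0.25·log₂(0.25/0.1639) = 0.15228

D_KL(P||Q) = 0.56357 - 0.34601 + 0.23254 + 0.15228 = 0.60238 ≈ 0.6024 bits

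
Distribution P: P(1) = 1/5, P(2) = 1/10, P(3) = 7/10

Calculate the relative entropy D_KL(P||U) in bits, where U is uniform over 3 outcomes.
0.4282 bits

U(i) = 1/3 for all i

D_KL(P||U) = Σ P(x) log₂(P(x) / (1/3))
           = Σ P(x) log₂(P(x)) + log₂(3)
           = log₂(3) - H(P)

H(P) = -Σ P(x) log₂(P(x)):
  -P(1)·log₂(P(1)) = -(1/5)·log₂(1/5) = 0.46439
  -P(2)·log₂(P(2)) = -(1/10)·log₂(1/10) = 0.33219
  -P(3)·log₂(P(3)) = -(7/10)·log₂(7/10) = 0.36020
H(P) = 0.46439 + 0.33219 + 0.36020 = 1.15678 bits

log₂(3) = 1.58496 bits

D_KL(P||U) = 1.58496 - 1.15678 = 0.42818 ≈ 0.4282 bits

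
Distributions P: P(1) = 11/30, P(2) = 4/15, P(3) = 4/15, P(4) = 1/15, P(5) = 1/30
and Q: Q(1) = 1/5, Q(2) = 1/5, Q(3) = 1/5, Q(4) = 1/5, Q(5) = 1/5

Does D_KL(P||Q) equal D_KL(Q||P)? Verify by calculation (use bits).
D_KL(P||Q) = 0.3502 bits, D_KL(Q||P) = 0.4931 bits. No — D_KL(P||Q) ≠ D_KL(Q||P) for this pair.

D_KL(P||Q) = Σ P(x) log₂(P(x)/Q(x))

Computing term by term:
  P(1)·log₂(P(1)/Q(1)) = (11/30)·log₂((11/30)/(1/5)) = 0.32064
  P(2)·log₂(P(2)/Q(2)) = (4/15)·log₂((4/15)/(1/5)) = 0.11068
  P(3)·log₂(P(3)/Q(3)) = (4/15)·log₂((4/15)/(1/5)) = 0.11068
  P(4)·log₂(P(4)/Q(4)) = (1/15)·log₂((1/15)/(1/5)) = -0.10566
  P(5)·log₂(P(5)/Q(5)) = (1/30)·log₂((1/30)/(1/5)) = -0.08617

D_KL(P||Q) = 0.32064 + 0.11068 + 0.11068 - 0.10566 - 0.08617 = 0.35017 ≈ 0.3502 bits

D_KL(Q||P) = Σ Q(x) log₂(Q(x)/P(x))

Computing term by term:
  Q(1)·log₂(Q(1)/P(1)) = (1/5)·log₂((1/5)/(11/30)) = -0.17489
  Q(2)·log₂(Q(2)/P(2)) = (1/5)·log₂((1/5)/(4/15)) = -0.08301
  Q(3)·log₂(Q(3)/P(3)) = (1/5)·log₂((1/5)/(4/15)) = -0.08301
  Q(4)·log₂(Q(4)/P(4)) = (1/5)·log₂((1/5)/(1/15)) = 0.31699
  Q(5)·log₂(Q(5)/P(5)) = (1/5)·log₂((1/5)/(1/30)) = 0.51699

D_KL(Q||P) = -0.17489 - 0.08301 - 0.08301 + 0.31699 + 0.51699 = 0.49307 ≈ 0.4931 bits

These are NOT equal (difference: 0.1429 bits). KL divergence is asymmetric: D_KL(P||Q) ≠ D_KL(Q||P) in general.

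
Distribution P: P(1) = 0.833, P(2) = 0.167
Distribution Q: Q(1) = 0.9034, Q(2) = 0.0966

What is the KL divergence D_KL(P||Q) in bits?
0.0344 bits

D_KL(P||Q) = Σ P(x) log₂(P(x)/Q(x))

Computing term by term:
  P(1)·log₂(P(1)/Q(1)) = 0.833·log₂(0.833/0.9034) = -0.09750
  P(2)·log₂(P(2)/Q(2)) = 0.167·log₂(0.167/0.0966) = 0.13189

D_KL(P||Q) = -0.09750 + 0.13189 = 0.03439 ≈ 0.0344 bits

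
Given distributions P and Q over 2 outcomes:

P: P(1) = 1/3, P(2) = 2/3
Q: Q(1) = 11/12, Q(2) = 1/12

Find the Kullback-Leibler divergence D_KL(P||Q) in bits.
1.5135 bits

D_KL(P||Q) = Σ P(x) log₂(P(x)/Q(x))

Computing term by term:
  P(1)·log₂(P(1)/Q(1)) = (1/3)·log₂((1/3)/(11/12)) = -0.48648
  P(2)·log₂(P(2)/Q(2)) = (2/3)·log₂((2/3)/(1/12)) = 2.00000

D_KL(P||Q) = -0.48648 + 2.00000 = 1.51352 ≈ 1.5135 bits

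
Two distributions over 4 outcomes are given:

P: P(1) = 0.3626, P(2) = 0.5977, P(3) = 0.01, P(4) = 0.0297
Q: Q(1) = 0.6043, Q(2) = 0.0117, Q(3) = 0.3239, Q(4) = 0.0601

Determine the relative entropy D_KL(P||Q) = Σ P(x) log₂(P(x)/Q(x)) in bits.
3.0443 bits

D_KL(P||Q) = Σ P(x) log₂(P(x)/Q(x))

Computing term by term:
  P(1)·log₂(P(1)/Q(1)) = 0.3626·log₂(0.3626/0.6043) = -0.26719
  P(2)·log₂(P(2)/Q(2)) = 0.5977·log₂(0.5977/0.0117) = 3.39185
  P(3)·log₂(P(3)/Q(3)) = 0.01·log₂(0.01/0.3239) = -0.05017
  P(4)·log₂(P(4)/Q(4)) = 0.0297·log₂(0.0297/0.0601) = -0.03020

D_KL(P||Q) = -0.26719 + 3.39185 - 0.05017 - 0.03020 = 3.04429 ≈ 3.0443 bits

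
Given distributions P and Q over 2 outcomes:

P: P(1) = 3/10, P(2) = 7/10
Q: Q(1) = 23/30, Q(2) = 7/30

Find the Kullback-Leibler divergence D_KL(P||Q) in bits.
0.7034 bits

D_KL(P||Q) = Σ P(x) log₂(P(x)/Q(x))

Computing term by term:
  P(1)·log₂(P(1)/Q(1)) = (3/10)·log₂((3/10)/(23/30)) = -0.40609
  P(2)·log₂(P(2)/Q(2)) = (7/10)·log₂((7/10)/(7/30)) = 1.10947

D_KL(P||Q) = -0.40609 + 1.10947 = 0.70338 ≈ 0.7034 bits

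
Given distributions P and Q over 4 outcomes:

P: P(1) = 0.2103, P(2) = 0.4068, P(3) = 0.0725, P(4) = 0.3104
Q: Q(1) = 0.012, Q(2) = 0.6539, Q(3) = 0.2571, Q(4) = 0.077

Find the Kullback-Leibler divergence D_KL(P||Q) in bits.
1.0821 bits

D_KL(P||Q) = Σ P(x) log₂(P(x)/Q(x))

Computing term by term:
  P(1)·log₂(P(1)/Q(1)) = 0.2103·log₂(0.2103/0.012) = 0.86882
  P(2)·log₂(P(2)/Q(2)) = 0.4068·log₂(0.4068/0.6539) = -0.27856
  P(3)·log₂(P(3)/Q(3)) = 0.0725·log₂(0.0725/0.2571) = -0.13241
  P(4)·log₂(P(4)/Q(4)) = 0.3104·log₂(0.3104/0.077) = 0.62428

D_KL(P||Q) = 0.86882 - 0.27856 - 0.13241 + 0.62428 = 1.08213 ≈ 1.0821 bits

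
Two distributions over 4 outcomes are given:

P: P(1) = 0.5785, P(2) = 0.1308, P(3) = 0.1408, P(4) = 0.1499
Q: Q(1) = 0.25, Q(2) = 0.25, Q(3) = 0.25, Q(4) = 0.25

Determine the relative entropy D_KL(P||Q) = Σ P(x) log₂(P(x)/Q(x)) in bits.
0.3507 bits

D_KL(P||Q) = Σ P(x) log₂(P(x)/Q(x))

Computing term by term:
  P(1)·log₂(P(1)/Q(1)) = 0.5785·log₂(0.5785/0.25) = 0.70021
  P(2)·log₂(P(2)/Q(2)) = 0.1308·log₂(0.1308/0.25) = -0.12224
  P(3)·log₂(P(3)/Q(3)) = 0.1408·log₂(0.1408/0.25) = -0.11662
  P(4)·log₂(P(4)/Q(4)) = 0.1499·log₂(0.1499/0.25) = -0.11062

D_KL(P||Q) = 0.70021 - 0.12224 - 0.11662 - 0.11062 = 0.35073 ≈ 0.3507 bits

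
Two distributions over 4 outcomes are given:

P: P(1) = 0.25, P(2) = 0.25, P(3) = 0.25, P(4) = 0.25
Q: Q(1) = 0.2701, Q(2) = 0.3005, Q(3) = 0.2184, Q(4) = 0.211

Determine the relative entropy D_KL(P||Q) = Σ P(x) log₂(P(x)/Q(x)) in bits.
0.0157 bits

D_KL(P||Q) = Σ P(x) log₂(P(x)/Q(x))

Computing term by term:
  P(1)·log₂(P(1)/Q(1)) = 0.25·log₂(0.25/0.2701) = -0.02789
  P(2)·log₂(P(2)/Q(2)) = 0.25·log₂(0.25/0.3005) = -0.06636
  P(3)·log₂(P(3)/Q(3)) = 0.25·log₂(0.25/0.2184) = 0.04874
  P(4)·log₂(P(4)/Q(4)) = 0.25·log₂(0.25/0.211) = 0.06117

D_KL(P||Q) = -0.02789 - 0.06636 + 0.04874 + 0.06117 = 0.01566 ≈ 0.0157 bits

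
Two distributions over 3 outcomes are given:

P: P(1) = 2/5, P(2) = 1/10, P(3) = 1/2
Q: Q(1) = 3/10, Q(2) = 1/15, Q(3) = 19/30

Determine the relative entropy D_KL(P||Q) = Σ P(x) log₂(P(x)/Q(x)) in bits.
0.0540 bits

D_KL(P||Q) = Σ P(x) log₂(P(x)/Q(x))

Computing term by term:
  P(1)·log₂(P(1)/Q(1)) = (2/5)·log₂((2/5)/(3/10)) = 0.16601
  P(2)·log₂(P(2)/Q(2)) = (1/10)·log₂((1/10)/(1/15)) = 0.05850
  P(3)·log₂(P(3)/Q(3)) = (1/2)·log₂((1/2)/(19/30)) = -0.17052

D_KL(P||Q) = 0.16601 + 0.05850 - 0.17052 = 0.05399 ≈ 0.0540 bits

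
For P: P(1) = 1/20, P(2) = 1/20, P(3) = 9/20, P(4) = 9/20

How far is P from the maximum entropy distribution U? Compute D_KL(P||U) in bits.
0.5310 bits

U(i) = 1/4 for all i

D_KL(P||U) = Σ P(x) log₂(P(x) / (1/4))
           = Σ P(x) log₂(P(x)) + log₂(4)
           = log₂(4) - H(P)

H(P) = -Σ P(x) log₂(P(x)):
  -P(1)·log₂(P(1)) = -(1/20)·log₂(1/20) = 0.21610
  -P(2)·log₂(P(2)) = -(1/20)·log₂(1/20) = 0.21610
  -P(3)·log₂(P(3)) = -(9/20)·log₂(9/20) = 0.51840
  -P(4)·log₂(P(4)) = -(9/20)·log₂(9/20) = 0.51840
H(P) = 0.21610 + 0.21610 + 0.51840 + 0.51840 = 1.46900 bits

log₂(4) = 2.00000 bits

D_KL(P||U) = 2.00000 - 1.46900 = 0.53100 ≈ 0.5310 bits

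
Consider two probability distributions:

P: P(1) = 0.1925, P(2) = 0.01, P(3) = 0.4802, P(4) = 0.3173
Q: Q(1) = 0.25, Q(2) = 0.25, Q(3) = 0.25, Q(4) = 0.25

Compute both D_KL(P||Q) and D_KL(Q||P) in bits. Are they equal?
D_KL(P||Q) = 0.4423 bits, D_KL(Q||P) = 0.9338 bits. No, they are not equal.

D_KL(P||Q) = Σ P(x) log₂(P(x)/Q(x))

Computing term by term:
  P(1)·log₂(P(1)/Q(1)) = 0.1925·log₂(0.1925/0.25) = -0.07259
  P(2)·log₂(P(2)/Q(2)) = 0.01·log₂(0.01/0.25) = -0.04644
  P(3)·log₂(P(3)/Q(3)) = 0.4802·log₂(0.4802/0.25) = 0.45221
  P(4)·log₂(P(4)/Q(4)) = 0.3173·log₂(0.3173/0.25) = 0.10913

D_KL(P||Q) = -0.07259 - 0.04644 + 0.45221 + 0.10913 = 0.44231 ≈ 0.4423 bits

D_KL(Q||P) = Σ Q(x) log₂(Q(x)/P(x))

Computing term by term:
  Q(1)·log₂(Q(1)/P(1)) = 0.25·log₂(0.25/0.1925) = 0.09427
  Q(2)·log₂(Q(2)/P(2)) = 0.25·log₂(0.25/0.01) = 1.16096
  Q(3)·log₂(Q(3)/P(3)) = 0.25·log₂(0.25/0.4802) = -0.23543
  Q(4)·log₂(Q(4)/P(4)) = 0.25·log₂(0.25/0.3173) = -0.08598

D_KL(Q||P) = 0.09427 + 1.16096 - 0.23543 - 0.08598 = 0.93382 ≈ 0.9338 bits

These are NOT equal (difference: 0.4915 bits). KL divergence is asymmetric: D_KL(P||Q) ≠ D_KL(Q||P) in general.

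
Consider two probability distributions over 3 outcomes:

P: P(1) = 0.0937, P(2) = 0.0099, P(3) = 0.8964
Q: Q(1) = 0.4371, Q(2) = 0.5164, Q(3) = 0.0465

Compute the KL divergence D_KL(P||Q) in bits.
3.5619 bits

D_KL(P||Q) = Σ P(x) log₂(P(x)/Q(x))

Computing term by term:
  P(1)·log₂(P(1)/Q(1)) = 0.0937·log₂(0.0937/0.4371) = -0.20819
  P(2)·log₂(P(2)/Q(2)) = 0.0099·log₂(0.0099/0.5164) = -0.05648
  P(3)·log₂(P(3)/Q(3)) = 0.8964·log₂(0.8964/0.0465) = 3.82659

D_KL(P||Q) = -0.20819 - 0.05648 + 3.82659 = 3.56192 ≈ 3.5619 bits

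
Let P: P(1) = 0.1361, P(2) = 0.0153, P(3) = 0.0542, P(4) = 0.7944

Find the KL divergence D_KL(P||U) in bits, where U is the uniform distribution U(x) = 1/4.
1.0244 bits

U(i) = 1/4 for all i

D_KL(P||U) = Σ P(x) log₂(P(x) / (1/4))
           = Σ P(x) log₂(P(x)) + log₂(4)
           = log₂(4) - H(P)

H(P) = -Σ P(x) log₂(P(x)):
  -P(1)·log₂(P(1)) = -(0.1361)·log₂(0.1361) = 0.39160
  -P(2)·log₂(P(2)) = -(0.0153)·log₂(0.0153) = 0.09226
  -P(3)·log₂(P(3)) = -(0.0542)·log₂(0.0542) = 0.22794
  -P(4)·log₂(P(4)) = -(0.7944)·log₂(0.7944) = 0.26379
H(P) = 0.39160 + 0.09226 + 0.22794 + 0.26379 = 0.97559 bits

log₂(4) = 2.00000 bits

D_KL(P||U) = 2.00000 - 0.97559 = 1.02441 ≈ 1.0244 bits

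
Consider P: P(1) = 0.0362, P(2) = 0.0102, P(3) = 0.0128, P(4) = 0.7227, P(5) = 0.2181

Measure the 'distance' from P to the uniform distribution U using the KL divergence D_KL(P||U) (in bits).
1.1829 bits

U(i) = 1/5 for all i

D_KL(P||U) = Σ P(x) log₂(P(x) / (1/5))
           = Σ P(x) log₂(P(x)) + log₂(5)
           = log₂(5) - H(P)

H(P) = -Σ P(x) log₂(P(x)):
  -P(1)·log₂(P(1)) = -(0.0362)·log₂(0.0362) = 0.17332
  -P(2)·log₂(P(2)) = -(0.0102)·log₂(0.0102) = 0.06748
  -P(3)·log₂(P(3)) = -(0.0128)·log₂(0.0128) = 0.08048
  -P(4)·log₂(P(4)) = -(0.7227)·log₂(0.7227) = 0.33861
  -P(5)·log₂(P(5)) = -(0.2181)·log₂(0.2181) = 0.47915
H(P) = 0.17332 + 0.06748 + 0.08048 + 0.33861 + 0.47915 = 1.13904 bits

log₂(5) = 2.32193 bits

D_KL(P||U) = 2.32193 - 1.13904 = 1.18289 ≈ 1.1829 bits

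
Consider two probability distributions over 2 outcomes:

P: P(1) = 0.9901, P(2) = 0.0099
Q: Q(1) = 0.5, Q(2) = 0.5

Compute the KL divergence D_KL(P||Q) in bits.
0.9199 bits

D_KL(P||Q) = Σ P(x) log₂(P(x)/Q(x))

Computing term by term:
  P(1)·log₂(P(1)/Q(1)) = 0.9901·log₂(0.9901/0.5) = 0.97589
  P(2)·log₂(P(2)/Q(2)) = 0.0099·log₂(0.0099/0.5) = -0.05602

D_KL(P||Q) = 0.97589 - 0.05602 = 0.91987 ≈ 0.9199 bits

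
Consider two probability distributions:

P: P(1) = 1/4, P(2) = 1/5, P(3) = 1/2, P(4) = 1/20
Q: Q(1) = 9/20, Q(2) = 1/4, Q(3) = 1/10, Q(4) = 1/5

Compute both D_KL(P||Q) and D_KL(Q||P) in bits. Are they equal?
D_KL(P||Q) = 0.7846 bits, D_KL(Q||P) = 0.6299 bits. No, they are not equal.

D_KL(P||Q) = Σ P(x) log₂(P(x)/Q(x))

Computing term by term:
  P(1)·log₂(P(1)/Q(1)) = (1/4)·log₂((1/4)/(9/20)) = -0.21200
  P(2)·log₂(P(2)/Q(2)) = (1/5)·log₂((1/5)/(1/4)) = -0.06439
  P(3)·log₂(P(3)/Q(3)) = (1/2)·log₂((1/2)/(1/10)) = 1.16096
  P(4)·log₂(P(4)/Q(4)) = (1/20)·log₂((1/20)/(1/5)) = -0.10000

D_KL(P||Q) = -0.21200 - 0.06439 + 1.16096 - 0.10000 = 0.78457 ≈ 0.7846 bits

D_KL(Q||P) = Σ Q(x) log₂(Q(x)/P(x))

Computing term by term:
  Q(1)·log₂(Q(1)/P(1)) = (9/20)·log₂((9/20)/(1/4)) = 0.38160
  Q(2)·log₂(Q(2)/P(2)) = (1/4)·log₂((1/4)/(1/5)) = 0.08048
  Q(3)·log₂(Q(3)/P(3)) = (1/10)·log₂((1/10)/(1/2)) = -0.23219
  Q(4)·log₂(Q(4)/P(4)) = (1/5)·log₂((1/5)/(1/20)) = 0.40000

D_KL(Q||P) = 0.38160 + 0.08048 - 0.23219 + 0.40000 = 0.62989 ≈ 0.6299 bits

These are NOT equal (difference: 0.1547 bits). KL divergence is asymmetric: D_KL(P||Q) ≠ D_KL(Q||P) in general.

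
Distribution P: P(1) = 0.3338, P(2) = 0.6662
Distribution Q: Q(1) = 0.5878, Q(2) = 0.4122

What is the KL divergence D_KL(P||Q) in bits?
0.1889 bits

D_KL(P||Q) = Σ P(x) log₂(P(x)/Q(x))

Computing term by term:
  P(1)·log₂(P(1)/Q(1)) = 0.3338·log₂(0.3338/0.5878) = -0.27249
  P(2)·log₂(P(2)/Q(2)) = 0.6662·log₂(0.6662/0.4122) = 0.46142

D_KL(P||Q) = -0.27249 + 0.46142 = 0.18893 ≈ 0.1889 bits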